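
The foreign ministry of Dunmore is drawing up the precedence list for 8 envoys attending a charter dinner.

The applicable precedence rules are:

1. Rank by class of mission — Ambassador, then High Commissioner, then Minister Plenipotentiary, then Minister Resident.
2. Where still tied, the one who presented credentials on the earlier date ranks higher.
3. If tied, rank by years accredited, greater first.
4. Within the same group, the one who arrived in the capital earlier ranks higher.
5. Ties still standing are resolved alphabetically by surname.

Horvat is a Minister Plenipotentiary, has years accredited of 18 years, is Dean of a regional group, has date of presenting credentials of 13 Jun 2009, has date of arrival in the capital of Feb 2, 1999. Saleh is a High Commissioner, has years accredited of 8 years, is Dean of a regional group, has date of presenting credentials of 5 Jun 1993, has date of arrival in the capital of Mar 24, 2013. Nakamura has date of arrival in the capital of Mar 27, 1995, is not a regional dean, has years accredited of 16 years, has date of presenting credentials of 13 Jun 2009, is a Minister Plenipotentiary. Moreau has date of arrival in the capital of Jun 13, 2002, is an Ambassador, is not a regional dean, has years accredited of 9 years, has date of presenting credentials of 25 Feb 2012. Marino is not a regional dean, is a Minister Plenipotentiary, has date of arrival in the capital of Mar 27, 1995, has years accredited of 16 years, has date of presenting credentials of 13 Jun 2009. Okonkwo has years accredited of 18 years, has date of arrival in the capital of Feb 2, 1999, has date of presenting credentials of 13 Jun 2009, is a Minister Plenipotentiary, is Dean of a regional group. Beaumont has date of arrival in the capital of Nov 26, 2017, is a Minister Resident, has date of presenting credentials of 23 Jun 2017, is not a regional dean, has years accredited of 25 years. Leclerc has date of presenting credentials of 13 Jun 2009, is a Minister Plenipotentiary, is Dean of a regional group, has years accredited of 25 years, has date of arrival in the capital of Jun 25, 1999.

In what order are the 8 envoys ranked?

By class of mission: Moreau (Ambassador); then Saleh (High Commissioner); then Leclerc, Horvat, Okonkwo, Marino and Nakamura (Minister Plenipotentiary); then Beaumont (Minister Resident).
Leclerc, Horvat, Okonkwo, Marino and Nakamura all have date of presenting credentials 13 Jun 2009, so the next rule applies.
Among Leclerc, Horvat, Okonkwo, Marino and Nakamura, by years accredited (higher first): Leclerc (25 years) before Horvat and Okonkwo (18 years) before Marino and Nakamura (16 years).
Horvat and Okonkwo both have date of arrival in the capital Feb 2, 1999, so the next rule applies.
Among Horvat and Okonkwo, alphabetically by surname: Horvat before Okonkwo.
Marino and Nakamura both have date of arrival in the capital Mar 27, 1995, so the next rule applies.
Among Marino and Nakamura, alphabetically by surname: Marino before Nakamura.
Full order: Moreau, Saleh, Leclerc, Horvat, Okonkwo, Marino, Nakamura, Beaumont.

Moreau, Saleh, Leclerc, Horvat, Okonkwo, Marino, Nakamura, Beaumont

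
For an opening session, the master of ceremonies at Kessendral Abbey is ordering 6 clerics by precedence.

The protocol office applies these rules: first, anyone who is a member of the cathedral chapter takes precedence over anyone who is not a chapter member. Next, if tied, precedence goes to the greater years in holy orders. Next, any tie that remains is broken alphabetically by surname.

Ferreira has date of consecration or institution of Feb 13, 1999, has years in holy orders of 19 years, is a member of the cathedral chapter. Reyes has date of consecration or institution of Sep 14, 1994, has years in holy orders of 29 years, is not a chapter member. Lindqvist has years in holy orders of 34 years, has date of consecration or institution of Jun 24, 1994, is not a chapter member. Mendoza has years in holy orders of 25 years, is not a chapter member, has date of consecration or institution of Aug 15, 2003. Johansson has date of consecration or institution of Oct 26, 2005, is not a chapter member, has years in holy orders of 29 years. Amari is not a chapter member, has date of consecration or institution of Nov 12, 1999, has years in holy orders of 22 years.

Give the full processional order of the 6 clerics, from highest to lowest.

By the first rule: Ferreira (a member of the cathedral chapter); then Lindqvist, Johansson, Reyes, Mendoza and Amari (each not a chapter member).
Among Lindqvist, Johansson, Reyes, Mendoza and Amari, by years in holy orders (higher first): Lindqvist (34 years) before Johansson and Reyes (29 years) before Mendoza (25 years) before Amari (22 years).
Among Johansson and Reyes, alphabetically by surname: Johansson before Reyes.
Full order: Ferreira, Lindqvist, Johansson, Reyes, Mendoza, Amari.

Ferreira, Lindqvist, Johansson, Reyes, Mendoza, Amari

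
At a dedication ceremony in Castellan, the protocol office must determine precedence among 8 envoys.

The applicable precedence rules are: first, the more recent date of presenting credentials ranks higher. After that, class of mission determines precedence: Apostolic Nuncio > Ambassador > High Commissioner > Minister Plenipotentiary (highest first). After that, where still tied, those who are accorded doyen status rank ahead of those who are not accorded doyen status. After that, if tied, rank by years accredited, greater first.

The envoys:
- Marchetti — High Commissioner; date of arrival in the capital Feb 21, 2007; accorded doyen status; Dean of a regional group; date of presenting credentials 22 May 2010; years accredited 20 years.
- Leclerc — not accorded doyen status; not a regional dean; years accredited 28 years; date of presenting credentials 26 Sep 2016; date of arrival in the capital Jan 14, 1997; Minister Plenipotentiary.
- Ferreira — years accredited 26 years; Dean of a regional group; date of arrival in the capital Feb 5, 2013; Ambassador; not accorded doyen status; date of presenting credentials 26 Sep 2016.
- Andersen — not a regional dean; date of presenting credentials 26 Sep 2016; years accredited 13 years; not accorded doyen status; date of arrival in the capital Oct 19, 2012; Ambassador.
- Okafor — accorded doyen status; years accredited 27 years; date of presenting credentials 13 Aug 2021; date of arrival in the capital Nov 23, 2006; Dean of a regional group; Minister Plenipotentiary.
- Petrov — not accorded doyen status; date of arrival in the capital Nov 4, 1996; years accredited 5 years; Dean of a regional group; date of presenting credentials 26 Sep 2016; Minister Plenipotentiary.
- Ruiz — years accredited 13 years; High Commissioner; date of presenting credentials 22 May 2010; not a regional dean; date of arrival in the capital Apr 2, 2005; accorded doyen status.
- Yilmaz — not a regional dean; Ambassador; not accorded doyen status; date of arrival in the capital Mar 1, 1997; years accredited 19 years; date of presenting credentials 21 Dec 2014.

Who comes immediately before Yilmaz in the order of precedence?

By date of presenting credentials (later first): Okafor (13 Aug 2021); then Ferreira, Andersen, Leclerc and Petrov (each 26 Sep 2016); then Yilmaz (21 Dec 2014); then Marchetti and Ruiz (both 22 May 2010).
Among Ferreira, Andersen, Leclerc and Petrov, by class of mission: Ferreira and Andersen (Ambassador) before Leclerc and Petrov (Minister Plenipotentiary).
Ferreira and Andersen are each not accorded doyen status, so the next rule applies.
Among Ferreira and Andersen, by years accredited (higher first): Ferreira (26 years) before Andersen (13 years).
Leclerc and Petrov are each not accorded doyen status, so the next rule applies.
Among Leclerc and Petrov, by years accredited (higher first): Leclerc (28 years) before Petrov (5 years).
Marchetti and Ruiz are each High Commissioner, so the next rule applies.
Marchetti and Ruiz are each accorded doyen status, so the next rule applies.
Among Marchetti and Ruiz, by years accredited (higher first): Marchetti (20 years) before Ruiz (13 years).
Order: Okafor, Ferreira, Andersen, Leclerc, Petrov, Yilmaz, Marchetti, Ruiz.

Petrov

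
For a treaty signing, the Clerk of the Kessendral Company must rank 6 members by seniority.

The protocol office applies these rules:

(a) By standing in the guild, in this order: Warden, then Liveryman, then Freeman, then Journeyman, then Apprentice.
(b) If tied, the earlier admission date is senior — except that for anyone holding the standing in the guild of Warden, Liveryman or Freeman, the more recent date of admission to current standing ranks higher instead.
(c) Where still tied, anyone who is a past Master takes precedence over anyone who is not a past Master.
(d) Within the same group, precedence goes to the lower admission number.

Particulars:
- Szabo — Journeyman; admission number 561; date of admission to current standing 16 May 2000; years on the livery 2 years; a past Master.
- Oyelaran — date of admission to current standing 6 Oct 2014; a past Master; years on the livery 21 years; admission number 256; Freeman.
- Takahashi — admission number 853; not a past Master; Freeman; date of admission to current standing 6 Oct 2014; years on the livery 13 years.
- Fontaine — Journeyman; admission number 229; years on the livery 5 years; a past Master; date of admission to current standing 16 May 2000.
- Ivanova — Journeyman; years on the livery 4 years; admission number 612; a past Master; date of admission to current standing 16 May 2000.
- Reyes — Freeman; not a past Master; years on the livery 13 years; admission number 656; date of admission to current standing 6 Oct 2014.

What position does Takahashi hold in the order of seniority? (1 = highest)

3

By standing in the guild: Oyelaran, Reyes and Takahashi (Freeman); then Fontaine, Szabo and Ivanova (Journeyman).
Oyelaran, Reyes and Takahashi all have date of admission to current standing 6 Oct 2014, so the next rule applies.
Among Oyelaran, Reyes and Takahashi, a past Master before not a past Master: Oyelaran (a past Master) before Reyes and Takahashi (not a past Master).
Among Reyes and Takahashi, by admission number (lower first): Reyes (656) before Takahashi (853).
Fontaine, Szabo and Ivanova all have date of admission to current standing 16 May 2000, so the next rule applies.
Fontaine, Szabo and Ivanova are each a past Master, so the next rule applies.
Among Fontaine, Szabo and Ivanova, by admission number (lower first): Fontaine (229) before Szabo (561) before Ivanova (612).
Order: Oyelaran, Reyes, Takahashi, Fontaine, Szabo, Ivanova. So position 3.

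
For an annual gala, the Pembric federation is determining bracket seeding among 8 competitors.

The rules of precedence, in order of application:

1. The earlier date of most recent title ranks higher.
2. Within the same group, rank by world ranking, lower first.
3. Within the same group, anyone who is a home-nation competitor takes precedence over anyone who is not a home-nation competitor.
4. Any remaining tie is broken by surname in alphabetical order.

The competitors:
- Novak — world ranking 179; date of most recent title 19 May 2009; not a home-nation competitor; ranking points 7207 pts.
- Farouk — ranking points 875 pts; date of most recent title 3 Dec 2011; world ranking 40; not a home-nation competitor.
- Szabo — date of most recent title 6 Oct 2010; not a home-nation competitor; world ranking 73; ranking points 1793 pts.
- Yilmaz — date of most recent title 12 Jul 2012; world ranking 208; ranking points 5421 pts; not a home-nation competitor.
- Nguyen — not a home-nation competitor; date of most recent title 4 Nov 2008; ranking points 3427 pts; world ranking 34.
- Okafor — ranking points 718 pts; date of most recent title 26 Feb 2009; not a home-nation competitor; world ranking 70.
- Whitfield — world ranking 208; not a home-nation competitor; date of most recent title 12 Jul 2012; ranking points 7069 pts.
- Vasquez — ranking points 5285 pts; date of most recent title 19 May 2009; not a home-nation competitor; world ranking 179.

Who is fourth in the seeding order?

By date of most recent title (earlier first): Nguyen (4 Nov 2008); then Okafor (26 Feb 2009); then Novak and Vasquez (both 19 May 2009); then Szabo (6 Oct 2010); then Farouk (3 Dec 2011); then Whitfield and Yilmaz (both 12 Jul 2012).
Novak and Vasquez both have world ranking 179, so the next rule applies.
Novak and Vasquez are each not a home-nation competitor, so the next rule applies.
Among Novak and Vasquez, alphabetically by surname: Novak before Vasquez.
Whitfield and Yilmaz both have world ranking 208, so the next rule applies.
Whitfield and Yilmaz are each not a home-nation competitor, so the next rule applies.
Among Whitfield and Yilmaz, alphabetically by surname: Whitfield before Yilmaz.
Order: Nguyen, Okafor, Novak, Vasquez, Szabo, Farouk, Whitfield, Yilmaz.

Vasquez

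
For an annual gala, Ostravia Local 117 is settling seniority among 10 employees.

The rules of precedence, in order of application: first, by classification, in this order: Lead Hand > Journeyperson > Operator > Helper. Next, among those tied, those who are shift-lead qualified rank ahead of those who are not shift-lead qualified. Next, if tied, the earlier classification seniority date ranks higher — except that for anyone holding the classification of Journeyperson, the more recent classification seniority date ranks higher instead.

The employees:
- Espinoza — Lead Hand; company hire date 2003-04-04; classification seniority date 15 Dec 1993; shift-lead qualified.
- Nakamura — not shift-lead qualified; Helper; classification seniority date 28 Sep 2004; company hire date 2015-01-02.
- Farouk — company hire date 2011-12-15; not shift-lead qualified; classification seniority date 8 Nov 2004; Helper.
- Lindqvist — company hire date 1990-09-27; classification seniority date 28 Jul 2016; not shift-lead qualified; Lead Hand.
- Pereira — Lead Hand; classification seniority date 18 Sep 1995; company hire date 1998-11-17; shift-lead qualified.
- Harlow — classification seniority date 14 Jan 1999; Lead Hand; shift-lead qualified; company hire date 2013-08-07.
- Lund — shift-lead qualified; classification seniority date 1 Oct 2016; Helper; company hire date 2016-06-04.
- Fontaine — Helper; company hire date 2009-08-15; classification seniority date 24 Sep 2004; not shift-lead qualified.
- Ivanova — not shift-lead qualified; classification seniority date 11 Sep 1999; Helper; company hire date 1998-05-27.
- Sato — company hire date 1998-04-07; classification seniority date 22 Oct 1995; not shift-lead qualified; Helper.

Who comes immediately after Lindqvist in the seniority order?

By classification: Espinoza, Pereira, Harlow and Lindqvist (Lead Hand); then Lund, Sato, Ivanova, Fontaine, Nakamura and Farouk (Helper).
Among Espinoza, Pereira, Harlow and Lindqvist, shift-lead qualified before not shift-lead qualified: Espinoza, Pereira and Harlow (shift-lead qualified) before Lindqvist (not shift-lead qualified).
Among Espinoza, Pereira and Harlow, by classification seniority date (earlier first): Espinoza (15 Dec 1993) before Pereira (18 Sep 1995) before Harlow (14 Jan 1999).
Among Lund, Sato, Ivanova, Fontaine, Nakamura and Farouk, shift-lead qualified before not shift-lead qualified: Lund (shift-lead qualified) before Sato, Ivanova, Fontaine, Nakamura and Farouk (not shift-lead qualified).
Among Sato, Ivanova, Fontaine, Nakamura and Farouk, by classification seniority date (earlier first): Sato (22 Oct 1995) before Ivanova (11 Sep 1999) before Fontaine (24 Sep 2004) before Nakamura (28 Sep 2004) before Farouk (8 Nov 2004).
Order: Espinoza, Pereira, Harlow, Lindqvist, Lund, Sato, Ivanova, Fontaine, Nakamura, Farouk.

Lund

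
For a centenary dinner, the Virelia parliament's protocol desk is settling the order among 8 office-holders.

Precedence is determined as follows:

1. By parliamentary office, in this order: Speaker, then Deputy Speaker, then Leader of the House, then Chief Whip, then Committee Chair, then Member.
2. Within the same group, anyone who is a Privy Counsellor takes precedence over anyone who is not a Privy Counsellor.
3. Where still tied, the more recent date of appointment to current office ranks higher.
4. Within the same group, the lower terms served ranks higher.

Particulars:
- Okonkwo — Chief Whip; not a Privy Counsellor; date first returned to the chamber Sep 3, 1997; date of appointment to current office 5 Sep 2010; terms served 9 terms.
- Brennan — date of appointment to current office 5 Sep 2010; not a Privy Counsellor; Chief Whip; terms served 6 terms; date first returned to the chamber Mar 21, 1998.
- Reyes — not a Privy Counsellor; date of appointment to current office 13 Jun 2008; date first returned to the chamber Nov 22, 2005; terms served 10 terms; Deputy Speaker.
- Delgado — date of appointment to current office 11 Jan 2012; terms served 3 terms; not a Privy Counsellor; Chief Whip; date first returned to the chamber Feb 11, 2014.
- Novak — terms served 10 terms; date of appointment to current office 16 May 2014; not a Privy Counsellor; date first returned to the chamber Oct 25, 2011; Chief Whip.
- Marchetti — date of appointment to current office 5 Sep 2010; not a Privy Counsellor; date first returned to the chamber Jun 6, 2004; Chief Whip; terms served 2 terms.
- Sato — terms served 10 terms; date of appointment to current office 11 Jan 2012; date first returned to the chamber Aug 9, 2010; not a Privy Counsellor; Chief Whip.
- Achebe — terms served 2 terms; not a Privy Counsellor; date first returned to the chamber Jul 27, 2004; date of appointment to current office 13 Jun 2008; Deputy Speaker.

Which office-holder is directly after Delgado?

Sato

By parliamentary office: Achebe and Reyes (Deputy Speaker); then Novak, Delgado, Sato, Marchetti, Brennan and Okonkwo (Chief Whip).
Achebe and Reyes are each not a Privy Counsellor, so the next rule applies.
Achebe and Reyes both have date of appointment to current office 13 Jun 2008, so the next rule applies.
Among Achebe and Reyes, by terms served (lower first): Achebe (2 terms) before Reyes (10 terms).
Novak, Delgado, Sato, Marchetti, Brennan and Okonkwo are each not a Privy Counsellor, so the next rule applies.
Among Novak, Delgado, Sato, Marchetti, Brennan and Okonkwo, by date of appointment to current office (later first): Novak (16 May 2014) before Delgado and Sato (11 Jan 2012) before Marchetti, Brennan and Okonkwo (5 Sep 2010).
Among Delgado and Sato, by terms served (lower first): Delgado (3 terms) before Sato (10 terms).
Among Marchetti, Brennan and Okonkwo, by terms served (lower first): Marchetti (2 terms) before Brennan (6 terms) before Okonkwo (9 terms).
Order: Achebe, Reyes, Novak, Delgado, Sato, Marchetti, Brennan, Okonkwo.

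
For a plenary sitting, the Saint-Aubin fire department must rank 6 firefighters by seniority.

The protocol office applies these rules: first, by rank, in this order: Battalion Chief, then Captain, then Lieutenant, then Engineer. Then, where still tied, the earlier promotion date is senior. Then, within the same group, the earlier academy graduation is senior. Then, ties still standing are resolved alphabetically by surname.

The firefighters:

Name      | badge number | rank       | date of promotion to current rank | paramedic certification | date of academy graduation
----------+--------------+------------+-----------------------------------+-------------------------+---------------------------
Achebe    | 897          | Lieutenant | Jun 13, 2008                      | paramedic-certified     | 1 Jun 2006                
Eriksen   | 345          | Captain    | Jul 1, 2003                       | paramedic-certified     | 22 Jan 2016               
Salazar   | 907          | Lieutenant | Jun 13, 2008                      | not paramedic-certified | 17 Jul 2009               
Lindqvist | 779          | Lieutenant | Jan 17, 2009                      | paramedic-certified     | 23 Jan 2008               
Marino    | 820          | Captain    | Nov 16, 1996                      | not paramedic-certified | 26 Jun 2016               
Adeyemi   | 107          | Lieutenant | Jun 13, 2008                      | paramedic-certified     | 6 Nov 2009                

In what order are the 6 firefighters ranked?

By rank: Marino and Eriksen (Captain); then Achebe, Salazar, Adeyemi and Lindqvist (Lieutenant).
Among Marino and Eriksen, by date of promotion to current rank (earlier first): Marino (Nov 16, 1996) before Eriksen (Jul 1, 2003).
Among Achebe, Salazar, Adeyemi and Lindqvist, by date of promotion to current rank (earlier first): Achebe, Salazar and Adeyemi (Jun 13, 2008) before Lindqvist (Jan 17, 2009).
Among Achebe, Salazar and Adeyemi, by date of academy graduation (earlier first): Achebe (1 Jun 2006) before Salazar (17 Jul 2009) before Adeyemi (6 Nov 2009).
Full order: Marino, Eriksen, Achebe, Salazar, Adeyemi, Lindqvist.

Marino, Eriksen, Achebe, Salazar, Adeyemi, Lindqvist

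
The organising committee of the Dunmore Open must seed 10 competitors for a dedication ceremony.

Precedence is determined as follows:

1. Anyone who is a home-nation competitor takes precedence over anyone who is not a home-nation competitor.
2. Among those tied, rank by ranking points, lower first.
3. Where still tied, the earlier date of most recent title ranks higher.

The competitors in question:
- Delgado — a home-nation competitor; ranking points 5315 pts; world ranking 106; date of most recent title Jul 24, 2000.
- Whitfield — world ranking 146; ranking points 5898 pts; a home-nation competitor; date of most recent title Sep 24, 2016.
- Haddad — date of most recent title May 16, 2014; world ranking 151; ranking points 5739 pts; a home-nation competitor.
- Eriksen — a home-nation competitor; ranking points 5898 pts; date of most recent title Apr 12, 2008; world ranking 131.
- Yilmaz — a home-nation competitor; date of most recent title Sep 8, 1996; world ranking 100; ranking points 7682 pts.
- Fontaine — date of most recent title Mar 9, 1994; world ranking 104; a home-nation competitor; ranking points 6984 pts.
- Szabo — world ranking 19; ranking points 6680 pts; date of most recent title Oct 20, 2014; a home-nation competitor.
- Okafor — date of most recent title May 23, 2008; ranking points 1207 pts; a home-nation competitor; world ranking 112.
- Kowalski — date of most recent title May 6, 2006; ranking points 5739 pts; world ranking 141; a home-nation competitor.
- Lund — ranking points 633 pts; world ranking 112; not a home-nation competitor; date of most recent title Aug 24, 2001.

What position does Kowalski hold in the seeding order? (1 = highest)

By the first rule: Okafor, Delgado, Kowalski, Haddad, Eriksen, Whitfield, Szabo, Fontaine and Yilmaz (each a home-nation competitor); then Lund (not a home-nation competitor).
Among Okafor, Delgado, Kowalski, Haddad, Eriksen, Whitfield, Szabo, Fontaine and Yilmaz, by ranking points (lower first): Okafor (1207 pts) before Delgado (5315 pts) before Kowalski and Haddad (5739 pts) before Eriksen and Whitfield (5898 pts) before Szabo (6680 pts) before Fontaine (6984 pts) before Yilmaz (7682 pts).
Among Kowalski and Haddad, by date of most recent title (earlier first): Kowalski (May 6, 2006) before Haddad (May 16, 2014).
Among Eriksen and Whitfield, by date of most recent title (earlier first): Eriksen (Apr 12, 2008) before Whitfield (Sep 24, 2016).
Order: Okafor, Delgado, Kowalski, Haddad, Eriksen, Whitfield, Szabo, Fontaine, Yilmaz, Lund. So position 3.

3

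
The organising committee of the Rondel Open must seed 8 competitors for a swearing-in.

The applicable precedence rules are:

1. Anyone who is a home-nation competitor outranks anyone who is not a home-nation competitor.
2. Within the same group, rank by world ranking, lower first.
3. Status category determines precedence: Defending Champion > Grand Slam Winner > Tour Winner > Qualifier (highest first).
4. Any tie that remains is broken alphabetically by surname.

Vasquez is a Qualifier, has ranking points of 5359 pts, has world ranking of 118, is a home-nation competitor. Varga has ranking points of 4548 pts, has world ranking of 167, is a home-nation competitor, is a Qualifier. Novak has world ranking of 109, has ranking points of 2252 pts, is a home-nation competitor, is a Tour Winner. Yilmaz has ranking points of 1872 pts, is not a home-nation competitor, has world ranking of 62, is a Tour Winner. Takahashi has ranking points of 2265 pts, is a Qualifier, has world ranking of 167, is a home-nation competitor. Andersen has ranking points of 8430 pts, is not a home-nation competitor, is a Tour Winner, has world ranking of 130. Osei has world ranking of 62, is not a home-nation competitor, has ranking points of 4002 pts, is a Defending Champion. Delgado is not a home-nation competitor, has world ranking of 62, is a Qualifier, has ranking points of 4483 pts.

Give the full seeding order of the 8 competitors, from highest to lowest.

By the first rule: Novak, Vasquez, Takahashi and Varga (each a home-nation competitor); then Osei, Yilmaz, Delgado and Andersen (each not a home-nation competitor).
Among Novak, Vasquez, Takahashi and Varga, by world ranking (lower first): Novak (109) before Vasquez (118) before Takahashi and Varga (167).
Takahashi and Varga are each Qualifier, so the next rule applies.
Among Takahashi and Varga, alphabetically by surname: Takahashi before Varga.
Among Osei, Yilmaz, Delgado and Andersen, by world ranking (lower first): Osei, Yilmaz and Delgado (62) before Andersen (130).
Among Osei, Yilmaz and Delgado, by status category: Osei (Defending Champion) before Yilmaz (Tour Winner) before Delgado (Qualifier).
Full order: Novak, Vasquez, Takahashi, Varga, Osei, Yilmaz, Delgado, Andersen.

Novak, Vasquez, Takahashi, Varga, Osei, Yilmaz, Delgado, Andersen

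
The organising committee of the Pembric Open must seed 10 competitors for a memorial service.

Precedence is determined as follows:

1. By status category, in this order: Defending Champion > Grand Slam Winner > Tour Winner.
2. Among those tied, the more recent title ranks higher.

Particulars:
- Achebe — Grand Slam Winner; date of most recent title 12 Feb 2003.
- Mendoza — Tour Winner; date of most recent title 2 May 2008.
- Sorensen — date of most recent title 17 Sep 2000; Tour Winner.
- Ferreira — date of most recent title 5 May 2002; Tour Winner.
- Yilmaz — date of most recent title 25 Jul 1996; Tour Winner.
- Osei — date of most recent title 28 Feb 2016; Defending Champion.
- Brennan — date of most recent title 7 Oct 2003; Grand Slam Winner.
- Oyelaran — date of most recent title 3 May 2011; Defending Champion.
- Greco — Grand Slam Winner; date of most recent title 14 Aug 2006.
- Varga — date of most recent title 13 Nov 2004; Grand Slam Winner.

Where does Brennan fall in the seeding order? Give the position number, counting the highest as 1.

5

By status category: Osei and Oyelaran (Defending Champion); then Greco, Varga, Brennan and Achebe (Grand Slam Winner); then Mendoza, Ferreira, Sorensen and Yilmaz (Tour Winner).
Among Osei and Oyelaran, by date of most recent title (later first): Osei (28 Feb 2016) before Oyelaran (3 May 2011).
Among Greco, Varga, Brennan and Achebe, by date of most recent title (later first): Greco (14 Aug 2006) before Varga (13 Nov 2004) before Brennan (7 Oct 2003) before Achebe (12 Feb 2003).
Among Mendoza, Ferreira, Sorensen and Yilmaz, by date of most recent title (later first): Mendoza (2 May 2008) before Ferreira (5 May 2002) before Sorensen (17 Sep 2000) before Yilmaz (25 Jul 1996).
Order: Osei, Oyelaran, Greco, Varga, Brennan, Achebe, Mendoza, Ferreira, Sorensen, Yilmaz. So position 5.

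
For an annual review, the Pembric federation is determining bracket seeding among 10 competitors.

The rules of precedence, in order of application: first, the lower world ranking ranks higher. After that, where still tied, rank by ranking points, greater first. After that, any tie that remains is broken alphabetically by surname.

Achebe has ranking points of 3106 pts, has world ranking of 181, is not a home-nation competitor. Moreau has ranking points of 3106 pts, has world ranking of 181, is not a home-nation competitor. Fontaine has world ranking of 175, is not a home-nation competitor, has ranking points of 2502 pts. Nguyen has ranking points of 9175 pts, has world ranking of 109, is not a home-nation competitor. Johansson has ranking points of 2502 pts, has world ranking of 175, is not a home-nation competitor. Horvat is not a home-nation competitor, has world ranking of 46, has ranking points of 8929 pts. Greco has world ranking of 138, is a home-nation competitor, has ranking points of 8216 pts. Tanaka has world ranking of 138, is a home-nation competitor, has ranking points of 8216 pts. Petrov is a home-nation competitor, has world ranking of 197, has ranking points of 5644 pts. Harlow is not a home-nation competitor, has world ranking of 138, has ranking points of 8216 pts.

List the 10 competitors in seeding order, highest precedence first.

By world ranking (lower first): Horvat (46); then Nguyen (109); then Greco, Harlow and Tanaka (each 138); then Fontaine and Johansson (both 175); then Achebe and Moreau (both 181); then Petrov (197).
Greco, Harlow and Tanaka all have ranking points 8216 pts, so the next rule applies.
Among Greco, Harlow and Tanaka, alphabetically by surname: Greco before Harlow before Tanaka.
Fontaine and Johansson both have ranking points 2502 pts, so the next rule applies.
Among Fontaine and Johansson, alphabetically by surname: Fontaine before Johansson.
Achebe and Moreau both have ranking points 3106 pts, so the next rule applies.
Among Achebe and Moreau, alphabetically by surname: Achebe before Moreau.
Full order: Horvat, Nguyen, Greco, Harlow, Tanaka, Fontaine, Johansson, Achebe, Moreau, Petrov.

Horvat, Nguyen, Greco, Harlow, Tanaka, Fontaine, Johansson, Achebe, Moreau, Petrov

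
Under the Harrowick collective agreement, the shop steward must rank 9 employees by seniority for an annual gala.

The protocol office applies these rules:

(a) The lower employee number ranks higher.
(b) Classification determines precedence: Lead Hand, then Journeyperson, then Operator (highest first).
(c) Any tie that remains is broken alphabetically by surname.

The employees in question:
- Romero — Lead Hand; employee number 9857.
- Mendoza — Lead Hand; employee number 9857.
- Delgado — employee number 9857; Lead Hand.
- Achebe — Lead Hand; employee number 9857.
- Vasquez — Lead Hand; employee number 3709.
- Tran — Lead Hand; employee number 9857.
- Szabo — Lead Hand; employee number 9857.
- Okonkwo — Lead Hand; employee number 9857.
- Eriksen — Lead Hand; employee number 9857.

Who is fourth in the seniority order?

By employee number (lower first): Vasquez (3709); then Achebe, Delgado, Eriksen, Mendoza, Okonkwo, Romero, Szabo and Tran (each 9857).
Achebe, Delgado, Eriksen, Mendoza, Okonkwo, Romero, Szabo and Tran are each Lead Hand, so the next rule applies.
Among Achebe, Delgado, Eriksen, Mendoza, Okonkwo, Romero, Szabo and Tran, alphabetically by surname: Achebe before Delgado before Eriksen before Mendoza before Okonkwo before Romero before Szabo before Tran.
Order: Vasquez, Achebe, Delgado, Eriksen, Mendoza, Okonkwo, Romero, Szabo, Tran.

Eriksen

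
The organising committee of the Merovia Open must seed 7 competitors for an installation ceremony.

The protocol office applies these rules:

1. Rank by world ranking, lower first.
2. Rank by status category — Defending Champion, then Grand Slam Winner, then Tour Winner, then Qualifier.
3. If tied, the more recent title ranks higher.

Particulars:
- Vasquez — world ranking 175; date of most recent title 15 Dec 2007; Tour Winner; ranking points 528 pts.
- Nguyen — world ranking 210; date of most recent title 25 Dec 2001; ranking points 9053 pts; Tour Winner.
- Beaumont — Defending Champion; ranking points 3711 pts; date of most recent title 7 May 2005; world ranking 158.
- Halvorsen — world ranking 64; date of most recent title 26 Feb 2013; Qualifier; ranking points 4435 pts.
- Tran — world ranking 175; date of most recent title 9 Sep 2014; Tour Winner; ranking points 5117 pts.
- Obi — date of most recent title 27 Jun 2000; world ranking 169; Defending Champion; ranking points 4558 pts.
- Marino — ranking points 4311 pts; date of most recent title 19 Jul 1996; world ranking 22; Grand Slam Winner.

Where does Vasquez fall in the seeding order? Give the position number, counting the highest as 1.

By world ranking (lower first): Marino (22); then Halvorsen (64); then Beaumont (158); then Obi (169); then Tran and Vasquez (both 175); then Nguyen (210).
Tran and Vasquez are each Tour Winner, so the next rule applies.
Among Tran and Vasquez, by date of most recent title (later first): Tran (9 Sep 2014) before Vasquez (15 Dec 2007).
Order: Marino, Halvorsen, Beaumont, Obi, Tran, Vasquez, Nguyen. So position 6.

6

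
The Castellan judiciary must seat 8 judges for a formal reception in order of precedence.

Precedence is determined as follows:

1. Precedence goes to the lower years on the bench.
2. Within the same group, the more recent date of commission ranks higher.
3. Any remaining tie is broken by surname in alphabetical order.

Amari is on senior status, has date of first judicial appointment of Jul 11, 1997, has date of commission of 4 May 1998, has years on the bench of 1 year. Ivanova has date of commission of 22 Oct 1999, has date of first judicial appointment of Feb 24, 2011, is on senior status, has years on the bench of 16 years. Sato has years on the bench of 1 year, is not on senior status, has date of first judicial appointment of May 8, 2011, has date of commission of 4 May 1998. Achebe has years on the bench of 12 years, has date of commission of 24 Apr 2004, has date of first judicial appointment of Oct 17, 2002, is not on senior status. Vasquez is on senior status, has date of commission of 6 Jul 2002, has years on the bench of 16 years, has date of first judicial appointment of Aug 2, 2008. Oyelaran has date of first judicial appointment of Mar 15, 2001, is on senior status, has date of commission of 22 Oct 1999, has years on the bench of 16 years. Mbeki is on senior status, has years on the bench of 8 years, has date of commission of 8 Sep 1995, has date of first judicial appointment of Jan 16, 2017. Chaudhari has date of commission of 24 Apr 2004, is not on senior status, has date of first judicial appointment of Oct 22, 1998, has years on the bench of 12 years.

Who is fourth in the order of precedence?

By years on the bench (lower first): Amari and Sato (both 1 year); then Mbeki (8 years); then Achebe and Chaudhari (both 12 years); then Vasquez, Ivanova and Oyelaran (each 16 years).
Amari and Sato both have date of commission 4 May 1998, so the next rule applies.
Among Amari and Sato, alphabetically by surname: Amari before Sato.
Achebe and Chaudhari both have date of commission 24 Apr 2004, so the next rule applies.
Among Achebe and Chaudhari, alphabetically by surname: Achebe before Chaudhari.
Among Vasquez, Ivanova and Oyelaran, by date of commission (later first): Vasquez (6 Jul 2002) before Ivanova and Oyelaran (22 Oct 1999).
Among Ivanova and Oyelaran, alphabetically by surname: Ivanova before Oyelaran.
Order: Amari, Sato, Mbeki, Achebe, Chaudhari, Vasquez, Ivanova, Oyelaran.

Achebe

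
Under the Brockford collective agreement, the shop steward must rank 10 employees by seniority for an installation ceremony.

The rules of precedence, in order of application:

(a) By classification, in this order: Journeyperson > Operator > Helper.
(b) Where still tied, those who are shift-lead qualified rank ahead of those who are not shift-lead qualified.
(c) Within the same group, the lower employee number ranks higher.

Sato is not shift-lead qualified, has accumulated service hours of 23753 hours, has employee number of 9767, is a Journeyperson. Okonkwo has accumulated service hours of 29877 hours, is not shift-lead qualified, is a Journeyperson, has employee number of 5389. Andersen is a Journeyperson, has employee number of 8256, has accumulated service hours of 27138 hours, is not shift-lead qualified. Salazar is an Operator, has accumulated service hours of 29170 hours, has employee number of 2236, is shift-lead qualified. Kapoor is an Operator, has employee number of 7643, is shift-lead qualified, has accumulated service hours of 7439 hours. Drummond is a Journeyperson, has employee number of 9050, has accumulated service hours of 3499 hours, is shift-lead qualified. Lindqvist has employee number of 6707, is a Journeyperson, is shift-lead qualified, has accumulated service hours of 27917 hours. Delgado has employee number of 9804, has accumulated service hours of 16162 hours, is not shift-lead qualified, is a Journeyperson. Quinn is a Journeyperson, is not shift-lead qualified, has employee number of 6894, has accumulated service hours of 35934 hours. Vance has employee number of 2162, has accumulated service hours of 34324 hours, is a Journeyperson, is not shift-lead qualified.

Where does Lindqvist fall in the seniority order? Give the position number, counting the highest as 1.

By classification: Lindqvist, Drummond, Vance, Okonkwo, Quinn, Andersen, Sato and Delgado (Journeyperson); then Salazar and Kapoor (Operator).
Among Lindqvist, Drummond, Vance, Okonkwo, Quinn, Andersen, Sato and Delgado, shift-lead qualified before not shift-lead qualified: Lindqvist and Drummond (shift-lead qualified) before Vance, Okonkwo, Quinn, Andersen, Sato and Delgado (not shift-lead qualified).
Among Lindqvist and Drummond, by employee number (lower first): Lindqvist (6707) before Drummond (9050).
Among Vance, Okonkwo, Quinn, Andersen, Sato and Delgado, by employee number (lower first): Vance (2162) before Okonkwo (5389) before Quinn (6894) before Andersen (8256) before Sato (9767) before Delgado (9804).
Salazar and Kapoor are each shift-lead qualified, so the next rule applies.
Among Salazar and Kapoor, by employee number (lower first): Salazar (2236) before Kapoor (7643).
Order: Lindqvist, Drummond, Vance, Okonkwo, Quinn, Andersen, Sato, Delgado, Salazar, Kapoor. So position 1.

1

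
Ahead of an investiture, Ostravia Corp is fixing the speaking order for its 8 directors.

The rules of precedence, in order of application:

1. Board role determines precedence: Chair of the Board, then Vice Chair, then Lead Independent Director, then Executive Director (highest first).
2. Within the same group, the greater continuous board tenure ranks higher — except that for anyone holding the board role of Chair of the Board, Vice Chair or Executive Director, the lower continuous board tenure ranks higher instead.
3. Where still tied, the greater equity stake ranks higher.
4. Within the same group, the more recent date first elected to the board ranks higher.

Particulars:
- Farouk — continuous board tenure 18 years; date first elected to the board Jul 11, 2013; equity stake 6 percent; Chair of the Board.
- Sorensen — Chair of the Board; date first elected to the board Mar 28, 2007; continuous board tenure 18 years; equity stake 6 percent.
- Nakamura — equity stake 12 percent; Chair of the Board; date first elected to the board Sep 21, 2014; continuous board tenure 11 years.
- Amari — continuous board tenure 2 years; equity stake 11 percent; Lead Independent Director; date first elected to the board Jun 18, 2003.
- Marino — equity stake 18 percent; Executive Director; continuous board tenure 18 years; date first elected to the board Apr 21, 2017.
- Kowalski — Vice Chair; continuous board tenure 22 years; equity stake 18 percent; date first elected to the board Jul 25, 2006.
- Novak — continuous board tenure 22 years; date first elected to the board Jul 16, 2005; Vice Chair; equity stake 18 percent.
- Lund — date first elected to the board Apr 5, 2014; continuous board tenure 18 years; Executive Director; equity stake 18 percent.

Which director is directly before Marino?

Amari

By board role: Nakamura, Farouk and Sorensen (Chair of the Board); then Kowalski and Novak (Vice Chair); then Amari (Lead Independent Director); then Marino and Lund (Executive Director).
Among Nakamura, Farouk and Sorensen, by continuous board tenure (lower first) (reversed rule for this group): Nakamura (11 years) before Farouk and Sorensen (18 years).
Farouk and Sorensen both have equity stake 6 percent, so the next rule applies.
Among Farouk and Sorensen, by date first elected to the board (later first): Farouk (Jul 11, 2013) before Sorensen (Mar 28, 2007).
Kowalski and Novak both have continuous board tenure 22 years, so the next rule applies.
Kowalski and Novak both have equity stake 18 percent, so the next rule applies.
Among Kowalski and Novak, by date first elected to the board (later first): Kowalski (Jul 25, 2006) before Novak (Jul 16, 2005).
Marino and Lund both have continuous board tenure 18 years, so the next rule applies.
Marino and Lund both have equity stake 18 percent, so the next rule applies.
Among Marino and Lund, by date first elected to the board (later first): Marino (Apr 21, 2017) before Lund (Apr 5, 2014).
Order: Nakamura, Farouk, Sorensen, Kowalski, Novak, Amari, Marino, Lund.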